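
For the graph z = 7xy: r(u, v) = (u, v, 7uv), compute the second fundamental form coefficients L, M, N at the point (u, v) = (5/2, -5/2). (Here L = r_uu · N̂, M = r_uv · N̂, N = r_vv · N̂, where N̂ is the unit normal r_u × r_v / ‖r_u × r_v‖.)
L = 0;  M = 7*sqrt(2454)/1227;  N = 0

Compute the unit normal N̂(u, v) = (-7*v/sqrt(49*u^2 + 49*v^2 + 1), -7*u/sqrt(49*u^2 + 49*v^2 + 1), 1/sqrt(49*u^2 + 49*v^2 + 1)), and the second partials r_uu, r_uv, r_vv. Take dot products:
  L(u, v) = r_uu · N̂ = 0,
  M(u, v) = r_uv · N̂ = 7/sqrt(49*u^2 + 49*v^2 + 1),
  N(u, v) = r_vv · N̂ = 0.
Evaluating at (u, v) = (5/2, -5/2):
  L = 0, M = 7*sqrt(2454)/1227, N = 0.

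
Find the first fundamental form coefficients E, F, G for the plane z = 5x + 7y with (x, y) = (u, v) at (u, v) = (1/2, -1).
E = 26;  F = 35;  G = 50

Partials: r_u = (1, 0, 5), r_v = (0, 1, 7). As functions of (u, v):
  E = r_u · r_u = 26,
  F = r_u · r_v = 35,
  G = r_v · r_v = 50.
Evaluating at (u, v) = (1/2, -1): E = 26, F = 35, G = 50.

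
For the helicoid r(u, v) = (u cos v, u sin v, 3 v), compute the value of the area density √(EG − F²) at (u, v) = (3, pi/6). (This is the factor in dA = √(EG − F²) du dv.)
√(EG − F²)|_{(3, pi/6)} = 3*sqrt(2)

E = 1, F = 0, G = u^2 + 9, so EG − F² = u^2 + 9. Taking the positive square root: √(EG − F²) = sqrt(u^2 + 9). At (u, v) = (3, pi/6): 3*sqrt(2).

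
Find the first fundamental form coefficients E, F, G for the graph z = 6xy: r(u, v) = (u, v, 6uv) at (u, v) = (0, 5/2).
E = 226;  F = 0;  G = 1

Partials: r_u = (1, 0, 6*v), r_v = (0, 1, 6*u). As functions of (u, v):
  E = r_u · r_u = 36*v^2 + 1,
  F = r_u · r_v = 36*u*v,
  G = r_v · r_v = 36*u^2 + 1.
Evaluating at (u, v) = (0, 5/2): E = 226, F = 0, G = 1.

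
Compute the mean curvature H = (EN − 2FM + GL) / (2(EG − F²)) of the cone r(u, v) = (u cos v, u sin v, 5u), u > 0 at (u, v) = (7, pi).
H = 5*sqrt(26)/364

With E = 26, F = 0, G = u^2, L = 0, M = 0, N = 5*sqrt(26)*u^2/(26*Abs(u)), assemble
  H = (EN − 2FM + GL) / (2(EG − F²)) = 5*sqrt(26)/(52*Abs(u)).
At (u, v) = (7, pi): H = 5*sqrt(26)/364.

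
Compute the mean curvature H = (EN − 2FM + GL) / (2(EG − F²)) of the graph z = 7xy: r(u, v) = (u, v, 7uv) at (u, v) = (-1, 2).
H = 343*sqrt(246)/30258

With E = 49*v^2 + 1, F = 49*u*v, G = 49*u^2 + 1, L = 0, M = 7/sqrt(49*u^2 + 49*v^2 + 1), N = 0, assemble
  H = (EN − 2FM + GL) / (2(EG − F²)) = -343*u*v/(49*u^2 + 49*v^2 + 1)^(3/2).
At (u, v) = (-1, 2): H = 343*sqrt(246)/30258.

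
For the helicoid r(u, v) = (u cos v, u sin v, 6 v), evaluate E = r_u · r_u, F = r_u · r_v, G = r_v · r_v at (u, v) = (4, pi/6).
E = 1;  F = 0;  G = 52

Partials: r_u = (cos(v), sin(v), 0), r_v = (-u*sin(v), u*cos(v), 6). As functions of (u, v):
  E = r_u · r_u = 1,
  F = r_u · r_v = 0,
  G = r_v · r_v = u^2 + 36.
Evaluating at (u, v) = (4, pi/6): E = 1, F = 0, G = 52.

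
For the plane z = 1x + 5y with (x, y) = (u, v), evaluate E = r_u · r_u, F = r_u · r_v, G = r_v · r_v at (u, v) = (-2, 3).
E = 2;  F = 5;  G = 26

Partials: r_u = (1, 0, 1), r_v = (0, 1, 5). As functions of (u, v):
  E = r_u · r_u = 2,
  F = r_u · r_v = 5,
  G = r_v · r_v = 26.
Evaluating at (u, v) = (-2, 3): E = 2, F = 5, G = 26.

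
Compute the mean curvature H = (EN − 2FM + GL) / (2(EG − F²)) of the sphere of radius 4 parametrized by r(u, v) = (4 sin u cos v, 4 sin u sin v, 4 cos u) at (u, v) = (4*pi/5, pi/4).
H = -1/4

With E = 16, F = 0, G = 16*sin(u)^2, L = -4*sin(u)/Abs(sin(u)), M = 0, N = -4*sin(u)^3/Abs(sin(u)), assemble
  H = (EN − 2FM + GL) / (2(EG − F²)) = -sin(u)/(4*Abs(sin(u))).
At (u, v) = (4*pi/5, pi/4): H = -1/4.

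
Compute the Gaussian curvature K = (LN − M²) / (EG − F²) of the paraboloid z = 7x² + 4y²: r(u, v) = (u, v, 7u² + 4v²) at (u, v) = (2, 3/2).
K = 112/863041

Coefficients of the first fundamental form: E = 196*u^2 + 1, F = 112*u*v, G = 64*v^2 + 1.
Coefficients of the second fundamental form: L = 14/sqrt(196*u^2 + 64*v^2 + 1), M = 0, N = 8/sqrt(196*u^2 + 64*v^2 + 1).
Assemble K = (LN − M²)/(EG − F²) = 112/(38416*u^4 + 25088*u^2*v^2 + 392*u^2 + 4096*v^4 + 128*v^2 + 1). At (u, v) = (2, 3/2): K = 112/863041.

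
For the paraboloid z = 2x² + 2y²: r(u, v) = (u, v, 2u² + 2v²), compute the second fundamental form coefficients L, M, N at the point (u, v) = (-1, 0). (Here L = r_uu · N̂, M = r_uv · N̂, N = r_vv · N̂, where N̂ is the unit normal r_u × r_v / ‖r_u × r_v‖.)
L = 4*sqrt(17)/17;  M = 0;  N = 4*sqrt(17)/17

Compute the unit normal N̂(u, v) = (-4*u/sqrt(16*u^2 + 16*v^2 + 1), -4*v/sqrt(16*u^2 + 16*v^2 + 1), 1/sqrt(16*u^2 + 16*v^2 + 1)), and the second partials r_uu, r_uv, r_vv. Take dot products:
  L(u, v) = r_uu · N̂ = 4/sqrt(16*u^2 + 16*v^2 + 1),
  M(u, v) = r_uv · N̂ = 0,
  N(u, v) = r_vv · N̂ = 4/sqrt(16*u^2 + 16*v^2 + 1).
Evaluating at (u, v) = (-1, 0):
  L = 4*sqrt(17)/17, M = 0, N = 4*sqrt(17)/17.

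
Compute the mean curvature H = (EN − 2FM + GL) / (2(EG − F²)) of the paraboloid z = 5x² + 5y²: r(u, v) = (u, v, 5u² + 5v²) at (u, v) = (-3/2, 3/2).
H = 2260*sqrt(451)/203401

With E = 100*u^2 + 1, F = 100*u*v, G = 100*v^2 + 1, L = 10/sqrt(100*u^2 + 100*v^2 + 1), M = 0, N = 10/sqrt(100*u^2 + 100*v^2 + 1), assemble
  H = (EN − 2FM + GL) / (2(EG − F²)) = 10*(50*u^2 + 50*v^2 + 1)/(100*u^2 + 100*v^2 + 1)^(3/2).
At (u, v) = (-3/2, 3/2): H = 2260*sqrt(451)/203401.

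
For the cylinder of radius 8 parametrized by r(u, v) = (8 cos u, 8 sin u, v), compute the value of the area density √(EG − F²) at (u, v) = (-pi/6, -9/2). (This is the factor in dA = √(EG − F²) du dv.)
√(EG − F²)|_{(-pi/6, -9/2)} = 8

E = 64, F = 0, G = 1, so EG − F² = 64. Taking the positive square root: √(EG − F²) = 8. At (u, v) = (-pi/6, -9/2): 8.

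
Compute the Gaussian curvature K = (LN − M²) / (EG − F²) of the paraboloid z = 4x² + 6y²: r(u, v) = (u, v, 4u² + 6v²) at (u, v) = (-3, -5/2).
K = 96/2181529

Coefficients of the first fundamental form: E = 64*u^2 + 1, F = 96*u*v, G = 144*v^2 + 1.
Coefficients of the second fundamental form: L = 8/sqrt(64*u^2 + 144*v^2 + 1), M = 0, N = 12/sqrt(64*u^2 + 144*v^2 + 1).
Assemble K = (LN − M²)/(EG − F²) = 96/(4096*u^4 + 18432*u^2*v^2 + 128*u^2 + 20736*v^4 + 288*v^2 + 1). At (u, v) = (-3, -5/2): K = 96/2181529.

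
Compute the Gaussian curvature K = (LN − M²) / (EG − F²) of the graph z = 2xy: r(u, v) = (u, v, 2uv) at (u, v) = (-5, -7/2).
K = -1/5625

Coefficients of the first fundamental form: E = 4*v^2 + 1, F = 4*u*v, G = 4*u^2 + 1.
Coefficients of the second fundamental form: L = 0, M = 2/sqrt(4*u^2 + 4*v^2 + 1), N = 0.
Assemble K = (LN − M²)/(EG − F²) = -4/(16*u^4 + 32*u^2*v^2 + 8*u^2 + 16*v^4 + 8*v^2 + 1). At (u, v) = (-5, -7/2): K = -1/5625.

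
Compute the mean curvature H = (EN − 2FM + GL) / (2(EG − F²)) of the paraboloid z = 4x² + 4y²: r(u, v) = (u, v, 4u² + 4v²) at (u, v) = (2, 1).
H = 1288*sqrt(321)/103041

With E = 64*u^2 + 1, F = 64*u*v, G = 64*v^2 + 1, L = 8/sqrt(64*u^2 + 64*v^2 + 1), M = 0, N = 8/sqrt(64*u^2 + 64*v^2 + 1), assemble
  H = (EN − 2FM + GL) / (2(EG − F²)) = 8*(32*u^2 + 32*v^2 + 1)/(64*u^2 + 64*v^2 + 1)^(3/2).
At (u, v) = (2, 1): H = 1288*sqrt(321)/103041.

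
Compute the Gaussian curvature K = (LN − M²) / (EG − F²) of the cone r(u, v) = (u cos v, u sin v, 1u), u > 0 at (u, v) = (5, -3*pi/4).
K = 0

Coefficients of the first fundamental form: E = 2, F = 0, G = u^2.
Coefficients of the second fundamental form: L = 0, M = 0, N = sqrt(2)*u^2/(2*Abs(u)).
Assemble K = (LN − M²)/(EG − F²) = 0. At (u, v) = (5, -3*pi/4): K = 0.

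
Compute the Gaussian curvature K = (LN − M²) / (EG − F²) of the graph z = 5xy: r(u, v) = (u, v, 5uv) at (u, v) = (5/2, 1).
K = -400/531441

Coefficients of the first fundamental form: E = 25*v^2 + 1, F = 25*u*v, G = 25*u^2 + 1.
Coefficients of the second fundamental form: L = 0, M = 5/sqrt(25*u^2 + 25*v^2 + 1), N = 0.
Assemble K = (LN − M²)/(EG − F²) = -25/(625*u^4 + 1250*u^2*v^2 + 50*u^2 + 625*v^4 + 50*v^2 + 1). At (u, v) = (5/2, 1): K = -400/531441.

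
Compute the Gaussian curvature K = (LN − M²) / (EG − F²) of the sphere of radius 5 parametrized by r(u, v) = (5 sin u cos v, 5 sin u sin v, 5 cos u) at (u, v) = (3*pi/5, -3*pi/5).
K = 1/25

Coefficients of the first fundamental form: E = 25, F = 0, G = 25*sin(u)^2.
Coefficients of the second fundamental form: L = -5*sin(u)/Abs(sin(u)), M = 0, N = -5*sin(u)^3/Abs(sin(u)).
Assemble K = (LN − M²)/(EG − F²) = 1/25. At (u, v) = (3*pi/5, -3*pi/5): K = 1/25.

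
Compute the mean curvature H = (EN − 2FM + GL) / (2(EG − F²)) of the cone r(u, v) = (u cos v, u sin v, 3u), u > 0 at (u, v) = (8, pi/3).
H = 3*sqrt(10)/160

With E = 10, F = 0, G = u^2, L = 0, M = 0, N = 3*sqrt(10)*u^2/(10*Abs(u)), assemble
  H = (EN − 2FM + GL) / (2(EG − F²)) = 3*sqrt(10)/(20*Abs(u)).
At (u, v) = (8, pi/3): H = 3*sqrt(10)/160.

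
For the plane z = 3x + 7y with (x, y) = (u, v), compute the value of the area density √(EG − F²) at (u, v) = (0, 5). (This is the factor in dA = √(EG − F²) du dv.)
√(EG − F²)|_{(0, 5)} = sqrt(59)

E = 10, F = 21, G = 50, so EG − F² = 59. Taking the positive square root: √(EG − F²) = sqrt(59). At (u, v) = (0, 5): sqrt(59).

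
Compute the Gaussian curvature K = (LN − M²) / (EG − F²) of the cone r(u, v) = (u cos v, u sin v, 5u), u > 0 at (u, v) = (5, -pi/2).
K = 0

Coefficients of the first fundamental form: E = 26, F = 0, G = u^2.
Coefficients of the second fundamental form: L = 0, M = 0, N = 5*sqrt(26)*u^2/(26*Abs(u)).
Assemble K = (LN − M²)/(EG − F²) = 0. At (u, v) = (5, -pi/2): K = 0.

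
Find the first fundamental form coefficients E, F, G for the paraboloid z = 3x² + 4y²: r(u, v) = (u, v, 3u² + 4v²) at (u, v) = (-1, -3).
E = 37;  F = 144;  G = 577

Partials: r_u = (1, 0, 6*u), r_v = (0, 1, 8*v). As functions of (u, v):
  E = r_u · r_u = 36*u^2 + 1,
  F = r_u · r_v = 48*u*v,
  G = r_v · r_v = 64*v^2 + 1.
Evaluating at (u, v) = (-1, -3): E = 37, F = 144, G = 577.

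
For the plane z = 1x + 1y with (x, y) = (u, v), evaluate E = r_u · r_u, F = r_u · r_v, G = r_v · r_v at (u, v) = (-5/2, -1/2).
E = 2;  F = 1;  G = 2

Partials: r_u = (1, 0, 1), r_v = (0, 1, 1). As functions of (u, v):
  E = r_u · r_u = 2,
  F = r_u · r_v = 1,
  G = r_v · r_v = 2.
Evaluating at (u, v) = (-5/2, -1/2): E = 2, F = 1, G = 2.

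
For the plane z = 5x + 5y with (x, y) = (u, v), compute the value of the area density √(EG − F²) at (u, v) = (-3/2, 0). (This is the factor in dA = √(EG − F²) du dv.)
√(EG − F²)|_{(-3/2, 0)} = sqrt(51)

E = 26, F = 25, G = 26, so EG − F² = 51. Taking the positive square root: √(EG − F²) = sqrt(51). At (u, v) = (-3/2, 0): sqrt(51).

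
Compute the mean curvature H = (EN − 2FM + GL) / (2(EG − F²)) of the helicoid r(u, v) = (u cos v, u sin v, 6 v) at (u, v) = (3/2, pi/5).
H = 0

With E = 1, F = 0, G = u^2 + 36, L = 0, M = -6/sqrt(u^2 + 36), N = 0, assemble
  H = (EN − 2FM + GL) / (2(EG − F²)) = 0.
At (u, v) = (3/2, pi/5): H = 0.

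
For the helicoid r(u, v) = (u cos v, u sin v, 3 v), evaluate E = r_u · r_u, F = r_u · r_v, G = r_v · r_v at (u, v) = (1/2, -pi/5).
E = 1;  F = 0;  G = 37/4

Partials: r_u = (cos(v), sin(v), 0), r_v = (-u*sin(v), u*cos(v), 3). As functions of (u, v):
  E = r_u · r_u = 1,
  F = r_u · r_v = 0,
  G = r_v · r_v = u^2 + 9.
Evaluating at (u, v) = (1/2, -pi/5): E = 1, F = 0, G = 37/4.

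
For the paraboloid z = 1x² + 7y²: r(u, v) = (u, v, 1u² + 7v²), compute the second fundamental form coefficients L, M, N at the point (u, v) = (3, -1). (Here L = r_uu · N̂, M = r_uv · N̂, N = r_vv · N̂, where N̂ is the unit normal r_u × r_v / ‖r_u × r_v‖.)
L = 2*sqrt(233)/233;  M = 0;  N = 14*sqrt(233)/233

Compute the unit normal N̂(u, v) = (-2*u/sqrt(4*u^2 + 196*v^2 + 1), -14*v/sqrt(4*u^2 + 196*v^2 + 1), 1/sqrt(4*u^2 + 196*v^2 + 1)), and the second partials r_uu, r_uv, r_vv. Take dot products:
  L(u, v) = r_uu · N̂ = 2/sqrt(4*u^2 + 196*v^2 + 1),
  M(u, v) = r_uv · N̂ = 0,
  N(u, v) = r_vv · N̂ = 14/sqrt(4*u^2 + 196*v^2 + 1).
Evaluating at (u, v) = (3, -1):
  L = 2*sqrt(233)/233, M = 0, N = 14*sqrt(233)/233.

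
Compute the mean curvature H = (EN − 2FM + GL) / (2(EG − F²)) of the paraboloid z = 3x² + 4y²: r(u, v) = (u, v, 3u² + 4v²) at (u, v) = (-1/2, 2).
H = 811*sqrt(266)/70756

With E = 36*u^2 + 1, F = 48*u*v, G = 64*v^2 + 1, L = 6/sqrt(36*u^2 + 64*v^2 + 1), M = 0, N = 8/sqrt(36*u^2 + 64*v^2 + 1), assemble
  H = (EN − 2FM + GL) / (2(EG − F²)) = (144*u^2 + 192*v^2 + 7)/(36*u^2 + 64*v^2 + 1)^(3/2).
At (u, v) = (-1/2, 2): H = 811*sqrt(266)/70756.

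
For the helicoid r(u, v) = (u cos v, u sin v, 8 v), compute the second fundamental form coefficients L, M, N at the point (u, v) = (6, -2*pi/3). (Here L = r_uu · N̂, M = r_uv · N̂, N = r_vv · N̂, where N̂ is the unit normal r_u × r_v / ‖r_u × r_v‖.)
L = 0;  M = -4/5;  N = 0

Compute the unit normal N̂(u, v) = (8*sin(v)/sqrt(u^2 + 64), -8*cos(v)/sqrt(u^2 + 64), u/sqrt(u^2 + 64)), and the second partials r_uu, r_uv, r_vv. Take dot products:
  L(u, v) = r_uu · N̂ = 0,
  M(u, v) = r_uv · N̂ = -8/sqrt(u^2 + 64),
  N(u, v) = r_vv · N̂ = 0.
Evaluating at (u, v) = (6, -2*pi/3):
  L = 0, M = -4/5, N = 0.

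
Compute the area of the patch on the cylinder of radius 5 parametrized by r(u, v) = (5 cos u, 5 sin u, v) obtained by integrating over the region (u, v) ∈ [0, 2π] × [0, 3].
Area = 30*pi

Area = ∫∫ √(EG − F²) du dv with √(EG − F²) = 5. Integrating over [0, 2π] × [0, 3] gives 30*pi.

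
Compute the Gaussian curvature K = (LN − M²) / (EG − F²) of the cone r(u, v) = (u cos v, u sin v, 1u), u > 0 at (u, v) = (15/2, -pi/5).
K = 0

Coefficients of the first fundamental form: E = 2, F = 0, G = u^2.
Coefficients of the second fundamental form: L = 0, M = 0, N = sqrt(2)*u^2/(2*Abs(u)).
Assemble K = (LN − M²)/(EG − F²) = 0. At (u, v) = (15/2, -pi/5): K = 0.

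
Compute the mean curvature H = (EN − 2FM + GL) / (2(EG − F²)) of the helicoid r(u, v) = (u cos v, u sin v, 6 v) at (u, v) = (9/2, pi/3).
H = 0

With E = 1, F = 0, G = u^2 + 36, L = 0, M = -6/sqrt(u^2 + 36), N = 0, assemble
  H = (EN − 2FM + GL) / (2(EG − F²)) = 0.
At (u, v) = (9/2, pi/3): H = 0.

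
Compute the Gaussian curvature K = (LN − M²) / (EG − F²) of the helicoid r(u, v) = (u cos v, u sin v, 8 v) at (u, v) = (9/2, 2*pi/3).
K = -1024/113569

Coefficients of the first fundamental form: E = 1, F = 0, G = u^2 + 64.
Coefficients of the second fundamental form: L = 0, M = -8/sqrt(u^2 + 64), N = 0.
Assemble K = (LN − M²)/(EG − F²) = -64/(u^2 + 64)^2. At (u, v) = (9/2, 2*pi/3): K = -1024/113569.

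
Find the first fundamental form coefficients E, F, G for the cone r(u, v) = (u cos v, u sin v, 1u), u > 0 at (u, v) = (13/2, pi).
E = 2;  F = 0;  G = 169/4

Partials: r_u = (cos(v), sin(v), 1), r_v = (-u*sin(v), u*cos(v), 0). As functions of (u, v):
  E = r_u · r_u = 2,
  F = r_u · r_v = 0,
  G = r_v · r_v = u^2.
Evaluating at (u, v) = (13/2, pi): E = 2, F = 0, G = 169/4.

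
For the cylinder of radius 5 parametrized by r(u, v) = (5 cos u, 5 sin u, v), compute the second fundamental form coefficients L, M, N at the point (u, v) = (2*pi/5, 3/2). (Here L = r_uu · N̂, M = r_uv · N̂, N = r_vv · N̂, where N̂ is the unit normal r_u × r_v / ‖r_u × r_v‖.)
L = -5;  M = 0;  N = 0

Compute the unit normal N̂(u, v) = (cos(u), sin(u), 0), and the second partials r_uu, r_uv, r_vv. Take dot products:
  L(u, v) = r_uu · N̂ = -5,
  M(u, v) = r_uv · N̂ = 0,
  N(u, v) = r_vv · N̂ = 0.
Evaluating at (u, v) = (2*pi/5, 3/2):
  L = -5, M = 0, N = 0.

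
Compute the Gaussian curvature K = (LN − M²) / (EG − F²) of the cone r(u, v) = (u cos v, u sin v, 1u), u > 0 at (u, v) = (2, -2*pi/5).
K = 0

Coefficients of the first fundamental form: E = 2, F = 0, G = u^2.
Coefficients of the second fundamental form: L = 0, M = 0, N = sqrt(2)*u^2/(2*Abs(u)).
Assemble K = (LN − M²)/(EG − F²) = 0. At (u, v) = (2, -2*pi/5): K = 0.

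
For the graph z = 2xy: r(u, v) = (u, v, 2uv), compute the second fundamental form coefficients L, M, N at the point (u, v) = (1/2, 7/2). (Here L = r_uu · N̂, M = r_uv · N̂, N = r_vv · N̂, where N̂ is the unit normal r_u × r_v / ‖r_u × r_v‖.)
L = 0;  M = 2*sqrt(51)/51;  N = 0

Compute the unit normal N̂(u, v) = (-2*v/sqrt(4*u^2 + 4*v^2 + 1), -2*u/sqrt(4*u^2 + 4*v^2 + 1), 1/sqrt(4*u^2 + 4*v^2 + 1)), and the second partials r_uu, r_uv, r_vv. Take dot products:
  L(u, v) = r_uu · N̂ = 0,
  M(u, v) = r_uv · N̂ = 2/sqrt(4*u^2 + 4*v^2 + 1),
  N(u, v) = r_vv · N̂ = 0.
Evaluating at (u, v) = (1/2, 7/2):
  L = 0, M = 2*sqrt(51)/51, N = 0.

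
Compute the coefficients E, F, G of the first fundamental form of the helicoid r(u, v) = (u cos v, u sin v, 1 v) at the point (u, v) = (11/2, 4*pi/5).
E = 1;  F = 0;  G = 125/4

Partials: r_u = (cos(v), sin(v), 0), r_v = (-u*sin(v), u*cos(v), 1). As functions of (u, v):
  E = r_u · r_u = 1,
  F = r_u · r_v = 0,
  G = r_v · r_v = u^2 + 1.
Evaluating at (u, v) = (11/2, 4*pi/5): E = 1, F = 0, G = 125/4.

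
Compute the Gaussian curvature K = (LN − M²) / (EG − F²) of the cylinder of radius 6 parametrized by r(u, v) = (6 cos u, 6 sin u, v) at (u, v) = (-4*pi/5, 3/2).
K = 0

Coefficients of the first fundamental form: E = 36, F = 0, G = 1.
Coefficients of the second fundamental form: L = -6, M = 0, N = 0.
Assemble K = (LN − M²)/(EG − F²) = 0. At (u, v) = (-4*pi/5, 3/2): K = 0.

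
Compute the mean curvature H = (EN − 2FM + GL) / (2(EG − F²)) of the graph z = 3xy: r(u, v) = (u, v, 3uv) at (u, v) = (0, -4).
H = 0

With E = 9*v^2 + 1, F = 9*u*v, G = 9*u^2 + 1, L = 0, M = 3/sqrt(9*u^2 + 9*v^2 + 1), N = 0, assemble
  H = (EN − 2FM + GL) / (2(EG − F²)) = -27*u*v/(9*u^2 + 9*v^2 + 1)^(3/2).
At (u, v) = (0, -4): H = 0.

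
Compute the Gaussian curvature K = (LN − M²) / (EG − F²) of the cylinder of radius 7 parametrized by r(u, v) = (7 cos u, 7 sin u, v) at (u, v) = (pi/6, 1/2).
K = 0

Coefficients of the first fundamental form: E = 49, F = 0, G = 1.
Coefficients of the second fundamental form: L = -7, M = 0, N = 0.
Assemble K = (LN − M²)/(EG − F²) = 0. At (u, v) = (pi/6, 1/2): K = 0.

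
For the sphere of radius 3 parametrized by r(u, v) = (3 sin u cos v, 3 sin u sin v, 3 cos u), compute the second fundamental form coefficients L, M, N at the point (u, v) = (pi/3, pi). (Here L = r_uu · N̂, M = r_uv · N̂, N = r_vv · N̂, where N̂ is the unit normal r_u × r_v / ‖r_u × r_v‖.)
L = -3;  M = 0;  N = -9/4

Compute the unit normal N̂(u, v) = (sin(u)^2*cos(v)/Abs(sin(u)), sin(u)^2*sin(v)/Abs(sin(u)), sin(2*u)/(2*Abs(sin(u)))), and the second partials r_uu, r_uv, r_vv. Take dot products:
  L(u, v) = r_uu · N̂ = -3*sin(u)/Abs(sin(u)),
  M(u, v) = r_uv · N̂ = 0,
  N(u, v) = r_vv · N̂ = -3*sin(u)^3/Abs(sin(u)).
Evaluating at (u, v) = (pi/3, pi):
  L = -3, M = 0, N = -9/4.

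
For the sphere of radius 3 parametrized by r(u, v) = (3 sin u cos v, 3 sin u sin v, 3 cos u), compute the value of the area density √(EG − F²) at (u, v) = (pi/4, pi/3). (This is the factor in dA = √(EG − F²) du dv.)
√(EG − F²)|_{(pi/4, pi/3)} = 9*sqrt(2)/2

E = 9, F = 0, G = 9*sin(u)^2, so EG − F² = 81*sin(u)^2. Taking the positive square root: √(EG − F²) = 9*Abs(sin(u)). At (u, v) = (pi/4, pi/3): 9*sqrt(2)/2.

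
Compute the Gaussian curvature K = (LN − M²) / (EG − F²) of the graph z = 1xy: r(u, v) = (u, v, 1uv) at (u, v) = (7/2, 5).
K = -16/23409

Coefficients of the first fundamental form: E = v^2 + 1, F = u*v, G = u^2 + 1.
Coefficients of the second fundamental form: L = 0, M = 1/sqrt(u^2 + v^2 + 1), N = 0.
Assemble K = (LN − M²)/(EG − F²) = 1/((u^2*v^2 - (u^2 + 1)*(v^2 + 1))*(u^2 + v^2 + 1)). At (u, v) = (7/2, 5): K = -16/23409.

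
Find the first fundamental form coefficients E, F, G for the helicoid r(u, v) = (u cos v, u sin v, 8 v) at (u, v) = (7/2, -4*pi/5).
E = 1;  F = 0;  G = 305/4

Partials: r_u = (cos(v), sin(v), 0), r_v = (-u*sin(v), u*cos(v), 8). As functions of (u, v):
  E = r_u · r_u = 1,
  F = r_u · r_v = 0,
  G = r_v · r_v = u^2 + 64.
Evaluating at (u, v) = (7/2, -4*pi/5): E = 1, F = 0, G = 305/4.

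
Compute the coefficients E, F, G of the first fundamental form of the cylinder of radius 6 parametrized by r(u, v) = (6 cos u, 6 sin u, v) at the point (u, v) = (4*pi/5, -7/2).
E = 36;  F = 0;  G = 1

Partials: r_u = (-6*sin(u), 6*cos(u), 0), r_v = (0, 0, 1). As functions of (u, v):
  E = r_u · r_u = 36,
  F = r_u · r_v = 0,
  G = r_v · r_v = 1.
Evaluating at (u, v) = (4*pi/5, -7/2): E = 36, F = 0, G = 1.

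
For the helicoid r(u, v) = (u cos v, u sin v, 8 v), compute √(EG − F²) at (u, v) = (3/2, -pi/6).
√(EG − F²)|_{(3/2, -pi/6)} = sqrt(265)/2

E = 1, F = 0, G = u^2 + 64; EG − F² = u^2 + 64; √(EG − F²) = sqrt(u^2 + 64). At the given point: sqrt(265)/2.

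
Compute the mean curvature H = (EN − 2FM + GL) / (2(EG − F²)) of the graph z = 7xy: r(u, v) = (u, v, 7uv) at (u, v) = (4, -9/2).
H = 49392*sqrt(7109)/50537881

With E = 49*v^2 + 1, F = 49*u*v, G = 49*u^2 + 1, L = 0, M = 7/sqrt(49*u^2 + 49*v^2 + 1), N = 0, assemble
  H = (EN − 2FM + GL) / (2(EG − F²)) = -343*u*v/(49*u^2 + 49*v^2 + 1)^(3/2).
At (u, v) = (4, -9/2): H = 49392*sqrt(7109)/50537881.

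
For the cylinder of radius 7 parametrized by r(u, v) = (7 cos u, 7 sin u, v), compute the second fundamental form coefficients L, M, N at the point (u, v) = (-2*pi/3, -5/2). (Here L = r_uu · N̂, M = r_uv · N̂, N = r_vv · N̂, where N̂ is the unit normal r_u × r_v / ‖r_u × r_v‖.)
L = -7;  M = 0;  N = 0

Compute the unit normal N̂(u, v) = (cos(u), sin(u), 0), and the second partials r_uu, r_uv, r_vv. Take dot products:
  L(u, v) = r_uu · N̂ = -7,
  M(u, v) = r_uv · N̂ = 0,
  N(u, v) = r_vv · N̂ = 0.
Evaluating at (u, v) = (-2*pi/3, -5/2):
  L = -7, M = 0, N = 0.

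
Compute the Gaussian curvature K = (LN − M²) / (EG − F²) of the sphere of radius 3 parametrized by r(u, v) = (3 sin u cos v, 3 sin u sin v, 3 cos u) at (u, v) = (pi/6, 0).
K = 1/9

Coefficients of the first fundamental form: E = 9, F = 0, G = 9*sin(u)^2.
Coefficients of the second fundamental form: L = -3*sin(u)/Abs(sin(u)), M = 0, N = -3*sin(u)^3/Abs(sin(u)).
Assemble K = (LN − M²)/(EG − F²) = 1/9. At (u, v) = (pi/6, 0): K = 1/9.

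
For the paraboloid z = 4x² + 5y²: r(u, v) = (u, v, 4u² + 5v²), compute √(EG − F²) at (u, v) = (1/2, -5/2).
√(EG − F²)|_{(1/2, -5/2)} = sqrt(642)

E = 64*u^2 + 1, F = 80*u*v, G = 100*v^2 + 1; EG − F² = 64*u^2 + 100*v^2 + 1; √(EG − F²) = sqrt(64*u^2 + 100*v^2 + 1). At the given point: sqrt(642).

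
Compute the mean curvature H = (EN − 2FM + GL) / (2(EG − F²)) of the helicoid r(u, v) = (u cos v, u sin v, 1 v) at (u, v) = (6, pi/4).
H = 0

With E = 1, F = 0, G = u^2 + 1, L = 0, M = -1/sqrt(u^2 + 1), N = 0, assemble
  H = (EN − 2FM + GL) / (2(EG − F²)) = 0.
At (u, v) = (6, pi/4): H = 0.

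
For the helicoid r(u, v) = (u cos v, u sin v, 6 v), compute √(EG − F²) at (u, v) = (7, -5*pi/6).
√(EG − F²)|_{(7, -5*pi/6)} = sqrt(85)

E = 1, F = 0, G = u^2 + 36; EG − F² = u^2 + 36; √(EG − F²) = sqrt(u^2 + 36). At the given point: sqrt(85).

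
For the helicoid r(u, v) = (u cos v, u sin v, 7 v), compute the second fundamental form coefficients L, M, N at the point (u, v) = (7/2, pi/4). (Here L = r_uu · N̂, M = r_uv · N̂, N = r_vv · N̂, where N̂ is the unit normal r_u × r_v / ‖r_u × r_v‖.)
L = 0;  M = -2*sqrt(5)/5;  N = 0

Compute the unit normal N̂(u, v) = (7*sin(v)/sqrt(u^2 + 49), -7*cos(v)/sqrt(u^2 + 49), u/sqrt(u^2 + 49)), and the second partials r_uu, r_uv, r_vv. Take dot products:
  L(u, v) = r_uu · N̂ = 0,
  M(u, v) = r_uv · N̂ = -7/sqrt(u^2 + 49),
  N(u, v) = r_vv · N̂ = 0.
Evaluating at (u, v) = (7/2, pi/4):
  L = 0, M = -2*sqrt(5)/5, N = 0.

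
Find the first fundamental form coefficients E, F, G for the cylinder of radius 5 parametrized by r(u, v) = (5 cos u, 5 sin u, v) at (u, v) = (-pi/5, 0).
E = 25;  F = 0;  G = 1

Partials: r_u = (-5*sin(u), 5*cos(u), 0), r_v = (0, 0, 1). As functions of (u, v):
  E = r_u · r_u = 25,
  F = r_u · r_v = 0,
  G = r_v · r_v = 1.
Evaluating at (u, v) = (-pi/5, 0): E = 25, F = 0, G = 1.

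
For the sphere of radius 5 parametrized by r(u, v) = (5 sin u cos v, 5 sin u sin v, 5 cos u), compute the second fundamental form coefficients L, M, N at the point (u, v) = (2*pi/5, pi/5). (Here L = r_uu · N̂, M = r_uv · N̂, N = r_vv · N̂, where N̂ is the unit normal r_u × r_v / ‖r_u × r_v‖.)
L = -5;  M = 0;  N = -25/8 - 5*sqrt(5)/8

Compute the unit normal N̂(u, v) = (sin(u)^2*cos(v)/Abs(sin(u)), sin(u)^2*sin(v)/Abs(sin(u)), sin(2*u)/(2*Abs(sin(u)))), and the second partials r_uu, r_uv, r_vv. Take dot products:
  L(u, v) = r_uu · N̂ = -5*sin(u)/Abs(sin(u)),
  M(u, v) = r_uv · N̂ = 0,
  N(u, v) = r_vv · N̂ = -5*sin(u)^3/Abs(sin(u)).
Evaluating at (u, v) = (2*pi/5, pi/5):
  L = -5, M = 0, N = -25/8 - 5*sqrt(5)/8.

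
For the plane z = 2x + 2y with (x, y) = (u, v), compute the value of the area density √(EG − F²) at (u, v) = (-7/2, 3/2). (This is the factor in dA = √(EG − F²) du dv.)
√(EG − F²)|_{(-7/2, 3/2)} = 3

E = 5, F = 4, G = 5, so EG − F² = 9. Taking the positive square root: √(EG − F²) = 3. At (u, v) = (-7/2, 3/2): 3.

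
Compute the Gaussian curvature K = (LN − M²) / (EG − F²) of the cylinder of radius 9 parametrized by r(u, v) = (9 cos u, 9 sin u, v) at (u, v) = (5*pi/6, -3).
K = 0

Coefficients of the first fundamental form: E = 81, F = 0, G = 1.
Coefficients of the second fundamental form: L = -9, M = 0, N = 0.
Assemble K = (LN − M²)/(EG − F²) = 0. At (u, v) = (5*pi/6, -3): K = 0.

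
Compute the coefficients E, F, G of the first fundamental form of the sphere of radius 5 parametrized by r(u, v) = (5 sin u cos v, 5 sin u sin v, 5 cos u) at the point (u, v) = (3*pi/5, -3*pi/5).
E = 25;  F = 0;  G = 25*sqrt(5)/8 + 125/8

Partials: r_u = (5*cos(u)*cos(v), 5*sin(v)*cos(u), -5*sin(u)), r_v = (-5*sin(u)*sin(v), 5*sin(u)*cos(v), 0). As functions of (u, v):
  E = r_u · r_u = 25,
  F = r_u · r_v = 0,
  G = r_v · r_v = 25*sin(u)^2.
Evaluating at (u, v) = (3*pi/5, -3*pi/5): E = 25, F = 0, G = 25*sqrt(5)/8 + 125/8.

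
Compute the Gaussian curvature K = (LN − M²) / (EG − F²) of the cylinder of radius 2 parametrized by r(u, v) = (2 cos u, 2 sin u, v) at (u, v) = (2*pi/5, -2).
K = 0

Coefficients of the first fundamental form: E = 4, F = 0, G = 1.
Coefficients of the second fundamental form: L = -2, M = 0, N = 0.
Assemble K = (LN − M²)/(EG − F²) = 0. At (u, v) = (2*pi/5, -2): K = 0.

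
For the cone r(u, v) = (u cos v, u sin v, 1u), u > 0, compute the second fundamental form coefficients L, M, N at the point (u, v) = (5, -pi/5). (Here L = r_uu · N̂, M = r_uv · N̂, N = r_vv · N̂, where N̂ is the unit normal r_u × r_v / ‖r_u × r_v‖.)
L = 0;  M = 0;  N = 5*sqrt(2)/2

Compute the unit normal N̂(u, v) = (-sqrt(2)*u*cos(v)/(2*Abs(u)), -sqrt(2)*u*sin(v)/(2*Abs(u)), sqrt(2)*u/(2*Abs(u))), and the second partials r_uu, r_uv, r_vv. Take dot products:
  L(u, v) = r_uu · N̂ = 0,
  M(u, v) = r_uv · N̂ = 0,
  N(u, v) = r_vv · N̂ = sqrt(2)*u^2/(2*Abs(u)).
Evaluating at (u, v) = (5, -pi/5):
  L = 0, M = 0, N = 5*sqrt(2)/2.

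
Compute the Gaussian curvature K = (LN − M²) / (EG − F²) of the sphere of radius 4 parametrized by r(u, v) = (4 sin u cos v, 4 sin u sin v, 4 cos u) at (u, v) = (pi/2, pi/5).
K = 1/16

Coefficients of the first fundamental form: E = 16, F = 0, G = 16*sin(u)^2.
Coefficients of the second fundamental form: L = -4*sin(u)/Abs(sin(u)), M = 0, N = -4*sin(u)^3/Abs(sin(u)).
Assemble K = (LN − M²)/(EG − F²) = 1/16. At (u, v) = (pi/2, pi/5): K = 1/16.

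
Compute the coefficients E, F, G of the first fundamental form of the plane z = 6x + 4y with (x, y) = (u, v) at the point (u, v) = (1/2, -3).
E = 37;  F = 24;  G = 17

Partials: r_u = (1, 0, 6), r_v = (0, 1, 4). As functions of (u, v):
  E = r_u · r_u = 37,
  F = r_u · r_v = 24,
  G = r_v · r_v = 17.
Evaluating at (u, v) = (1/2, -3): E = 37, F = 24, G = 17.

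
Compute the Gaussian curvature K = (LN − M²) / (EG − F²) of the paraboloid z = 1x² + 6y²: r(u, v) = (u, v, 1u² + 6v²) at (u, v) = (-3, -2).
K = 24/375769

Coefficients of the first fundamental form: E = 4*u^2 + 1, F = 24*u*v, G = 144*v^2 + 1.
Coefficients of the second fundamental form: L = 2/sqrt(4*u^2 + 144*v^2 + 1), M = 0, N = 12/sqrt(4*u^2 + 144*v^2 + 1).
Assemble K = (LN − M²)/(EG − F²) = 24/(16*u^4 + 1152*u^2*v^2 + 8*u^2 + 20736*v^4 + 288*v^2 + 1). At (u, v) = (-3, -2): K = 24/375769.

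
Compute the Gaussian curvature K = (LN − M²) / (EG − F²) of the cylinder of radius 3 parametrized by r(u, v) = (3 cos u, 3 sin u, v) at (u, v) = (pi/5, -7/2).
K = 0

Coefficients of the first fundamental form: E = 9, F = 0, G = 1.
Coefficients of the second fundamental form: L = -3, M = 0, N = 0.
Assemble K = (LN − M²)/(EG − F²) = 0. At (u, v) = (pi/5, -7/2): K = 0.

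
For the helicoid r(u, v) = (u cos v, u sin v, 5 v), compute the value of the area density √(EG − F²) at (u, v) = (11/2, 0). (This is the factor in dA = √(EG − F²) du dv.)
√(EG − F²)|_{(11/2, 0)} = sqrt(221)/2

E = 1, F = 0, G = u^2 + 25, so EG − F² = u^2 + 25. Taking the positive square root: √(EG − F²) = sqrt(u^2 + 25). At (u, v) = (11/2, 0): sqrt(221)/2.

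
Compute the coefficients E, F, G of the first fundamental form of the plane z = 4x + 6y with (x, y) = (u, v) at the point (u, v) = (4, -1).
E = 17;  F = 24;  G = 37

Partials: r_u = (1, 0, 4), r_v = (0, 1, 6). As functions of (u, v):
  E = r_u · r_u = 17,
  F = r_u · r_v = 24,
  G = r_v · r_v = 37.
Evaluating at (u, v) = (4, -1): E = 17, F = 24, G = 37.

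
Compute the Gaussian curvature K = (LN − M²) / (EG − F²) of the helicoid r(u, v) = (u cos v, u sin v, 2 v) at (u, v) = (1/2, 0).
K = -64/289

Coefficients of the first fundamental form: E = 1, F = 0, G = u^2 + 4.
Coefficients of the second fundamental form: L = 0, M = -2/sqrt(u^2 + 4), N = 0.
Assemble K = (LN − M²)/(EG − F²) = -4/(u^2 + 4)^2. At (u, v) = (1/2, 0): K = -64/289.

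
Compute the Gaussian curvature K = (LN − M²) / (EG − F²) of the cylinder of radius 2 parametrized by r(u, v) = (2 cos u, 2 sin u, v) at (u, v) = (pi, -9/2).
K = 0

Coefficients of the first fundamental form: E = 4, F = 0, G = 1.
Coefficients of the second fundamental form: L = -2, M = 0, N = 0.
Assemble K = (LN − M²)/(EG − F²) = 0. At (u, v) = (pi, -9/2): K = 0.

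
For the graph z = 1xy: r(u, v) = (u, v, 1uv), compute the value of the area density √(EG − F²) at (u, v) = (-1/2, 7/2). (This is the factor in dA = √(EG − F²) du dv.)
√(EG − F²)|_{(-1/2, 7/2)} = 3*sqrt(6)/2

E = v^2 + 1, F = u*v, G = u^2 + 1, so EG − F² = u^2 + v^2 + 1. Taking the positive square root: √(EG − F²) = sqrt(u^2 + v^2 + 1). At (u, v) = (-1/2, 7/2): 3*sqrt(6)/2.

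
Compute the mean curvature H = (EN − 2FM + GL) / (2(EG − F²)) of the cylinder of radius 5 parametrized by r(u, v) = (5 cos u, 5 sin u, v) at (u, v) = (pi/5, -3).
H = -1/10

With E = 25, F = 0, G = 1, L = -5, M = 0, N = 0, assemble
  H = (EN − 2FM + GL) / (2(EG − F²)) = -1/10.
At (u, v) = (pi/5, -3): H = -1/10.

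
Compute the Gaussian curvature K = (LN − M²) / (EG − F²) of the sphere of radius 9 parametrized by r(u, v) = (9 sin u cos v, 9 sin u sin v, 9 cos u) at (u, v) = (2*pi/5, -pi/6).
K = 1/81

Coefficients of the first fundamental form: E = 81, F = 0, G = 81*sin(u)^2.
Coefficients of the second fundamental form: L = -9*sin(u)/Abs(sin(u)), M = 0, N = -9*sin(u)^3/Abs(sin(u)).
Assemble K = (LN − M²)/(EG − F²) = 1/81. At (u, v) = (2*pi/5, -pi/6): K = 1/81.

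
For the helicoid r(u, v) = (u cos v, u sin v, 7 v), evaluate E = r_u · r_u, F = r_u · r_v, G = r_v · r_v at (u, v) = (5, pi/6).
E = 1;  F = 0;  G = 74

Partials: r_u = (cos(v), sin(v), 0), r_v = (-u*sin(v), u*cos(v), 7). As functions of (u, v):
  E = r_u · r_u = 1,
  F = r_u · r_v = 0,
  G = r_v · r_v = u^2 + 49.
Evaluating at (u, v) = (5, pi/6): E = 1, F = 0, G = 74.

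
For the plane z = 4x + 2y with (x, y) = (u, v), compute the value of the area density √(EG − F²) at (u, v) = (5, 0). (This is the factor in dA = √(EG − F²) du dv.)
√(EG − F²)|_{(5, 0)} = sqrt(21)

E = 17, F = 8, G = 5, so EG − F² = 21. Taking the positive square root: √(EG − F²) = sqrt(21). At (u, v) = (5, 0): sqrt(21).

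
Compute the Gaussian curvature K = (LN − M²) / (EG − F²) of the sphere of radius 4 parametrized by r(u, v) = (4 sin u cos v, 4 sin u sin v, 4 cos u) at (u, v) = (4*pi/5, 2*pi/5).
K = 1/16

Coefficients of the first fundamental form: E = 16, F = 0, G = 16*sin(u)^2.
Coefficients of the second fundamental form: L = -4*sin(u)/Abs(sin(u)), M = 0, N = -4*sin(u)^3/Abs(sin(u)).
Assemble K = (LN − M²)/(EG − F²) = 1/16. At (u, v) = (4*pi/5, 2*pi/5): K = 1/16.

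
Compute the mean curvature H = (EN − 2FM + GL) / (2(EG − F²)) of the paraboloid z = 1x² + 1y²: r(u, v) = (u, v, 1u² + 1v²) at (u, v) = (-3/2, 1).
H = 15*sqrt(14)/196

With E = 4*u^2 + 1, F = 4*u*v, G = 4*v^2 + 1, L = 2/sqrt(4*u^2 + 4*v^2 + 1), M = 0, N = 2/sqrt(4*u^2 + 4*v^2 + 1), assemble
  H = (EN − 2FM + GL) / (2(EG − F²)) = 2*(2*u^2 + 2*v^2 + 1)/(4*u^2 + 4*v^2 + 1)^(3/2).
At (u, v) = (-3/2, 1): H = 15*sqrt(14)/196.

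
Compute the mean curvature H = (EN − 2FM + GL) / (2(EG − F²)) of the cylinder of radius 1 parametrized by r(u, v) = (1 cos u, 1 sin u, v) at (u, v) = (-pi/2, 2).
H = -1/2

With E = 1, F = 0, G = 1, L = -1, M = 0, N = 0, assemble
  H = (EN − 2FM + GL) / (2(EG − F²)) = -1/2.
At (u, v) = (-pi/2, 2): H = -1/2.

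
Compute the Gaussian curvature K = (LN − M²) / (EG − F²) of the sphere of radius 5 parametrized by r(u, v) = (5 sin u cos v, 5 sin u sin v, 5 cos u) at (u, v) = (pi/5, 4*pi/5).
K = 1/25

Coefficients of the first fundamental form: E = 25, F = 0, G = 25*sin(u)^2.
Coefficients of the second fundamental form: L = -5*sin(u)/Abs(sin(u)), M = 0, N = -5*sin(u)^3/Abs(sin(u)).
Assemble K = (LN − M²)/(EG − F²) = 1/25. At (u, v) = (pi/5, 4*pi/5): K = 1/25.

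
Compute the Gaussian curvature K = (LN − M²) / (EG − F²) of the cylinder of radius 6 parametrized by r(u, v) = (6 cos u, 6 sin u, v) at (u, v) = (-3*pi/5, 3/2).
K = 0

Coefficients of the first fundamental form: E = 36, F = 0, G = 1.
Coefficients of the second fundamental form: L = -6, M = 0, N = 0.
Assemble K = (LN − M²)/(EG − F²) = 0. At (u, v) = (-3*pi/5, 3/2): K = 0.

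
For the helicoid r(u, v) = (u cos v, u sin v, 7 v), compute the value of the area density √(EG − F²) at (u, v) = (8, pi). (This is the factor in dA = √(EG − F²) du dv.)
√(EG − F²)|_{(8, pi)} = sqrt(113)

E = 1, F = 0, G = u^2 + 49, so EG − F² = u^2 + 49. Taking the positive square root: √(EG − F²) = sqrt(u^2 + 49). At (u, v) = (8, pi): sqrt(113).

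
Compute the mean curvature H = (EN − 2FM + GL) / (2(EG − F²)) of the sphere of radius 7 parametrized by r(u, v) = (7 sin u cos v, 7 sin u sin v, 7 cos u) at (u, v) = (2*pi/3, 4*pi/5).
H = -1/7

With E = 49, F = 0, G = 49*sin(u)^2, L = -7*sin(u)/Abs(sin(u)), M = 0, N = -7*sin(u)^3/Abs(sin(u)), assemble
  H = (EN − 2FM + GL) / (2(EG − F²)) = -sin(u)/(7*Abs(sin(u))).
At (u, v) = (2*pi/3, 4*pi/5): H = -1/7.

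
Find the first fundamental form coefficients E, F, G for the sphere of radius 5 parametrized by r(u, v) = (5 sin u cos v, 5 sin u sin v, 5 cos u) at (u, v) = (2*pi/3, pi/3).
E = 25;  F = 0;  G = 75/4

Partials: r_u = (5*cos(u)*cos(v), 5*sin(v)*cos(u), -5*sin(u)), r_v = (-5*sin(u)*sin(v), 5*sin(u)*cos(v), 0). As functions of (u, v):
  E = r_u · r_u = 25,
  F = r_u · r_v = 0,
  G = r_v · r_v = 25*sin(u)^2.
Evaluating at (u, v) = (2*pi/3, pi/3): E = 25, F = 0, G = 75/4.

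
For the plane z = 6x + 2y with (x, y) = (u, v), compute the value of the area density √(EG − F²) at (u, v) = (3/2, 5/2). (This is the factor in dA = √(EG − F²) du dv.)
√(EG − F²)|_{(3/2, 5/2)} = sqrt(41)

E = 37, F = 12, G = 5, so EG − F² = 41. Taking the positive square root: √(EG − F²) = sqrt(41). At (u, v) = (3/2, 5/2): sqrt(41).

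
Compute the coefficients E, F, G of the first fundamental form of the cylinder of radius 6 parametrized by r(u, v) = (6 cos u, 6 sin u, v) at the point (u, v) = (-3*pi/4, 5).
E = 36;  F = 0;  G = 1

Partials: r_u = (-6*sin(u), 6*cos(u), 0), r_v = (0, 0, 1). As functions of (u, v):
  E = r_u · r_u = 36,
  F = r_u · r_v = 0,
  G = r_v · r_v = 1.
Evaluating at (u, v) = (-3*pi/4, 5): E = 36, F = 0, G = 1.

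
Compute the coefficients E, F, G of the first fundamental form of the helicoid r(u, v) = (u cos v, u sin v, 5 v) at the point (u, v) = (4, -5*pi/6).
E = 1;  F = 0;  G = 41

Partials: r_u = (cos(v), sin(v), 0), r_v = (-u*sin(v), u*cos(v), 5). As functions of (u, v):
  E = r_u · r_u = 1,
  F = r_u · r_v = 0,
  G = r_v · r_v = u^2 + 25.
Evaluating at (u, v) = (4, -5*pi/6): E = 1, F = 0, G = 41.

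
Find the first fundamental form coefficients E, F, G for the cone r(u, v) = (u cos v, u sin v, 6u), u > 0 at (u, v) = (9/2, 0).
E = 37;  F = 0;  G = 81/4

Partials: r_u = (cos(v), sin(v), 6), r_v = (-u*sin(v), u*cos(v), 0). As functions of (u, v):
  E = r_u · r_u = 37,
  F = r_u · r_v = 0,
  G = r_v · r_v = u^2.
Evaluating at (u, v) = (9/2, 0): E = 37, F = 0, G = 81/4.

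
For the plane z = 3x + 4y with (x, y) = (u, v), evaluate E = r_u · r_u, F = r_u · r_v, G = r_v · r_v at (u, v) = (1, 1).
E = 10;  F = 12;  G = 17

Partials: r_u = (1, 0, 3), r_v = (0, 1, 4). As functions of (u, v):
  E = r_u · r_u = 10,
  F = r_u · r_v = 12,
  G = r_v · r_v = 17.
Evaluating at (u, v) = (1, 1): E = 10, F = 12, G = 17.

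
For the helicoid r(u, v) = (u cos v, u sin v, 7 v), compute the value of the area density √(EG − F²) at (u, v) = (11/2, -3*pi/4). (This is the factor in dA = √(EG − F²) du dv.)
√(EG − F²)|_{(11/2, -3*pi/4)} = sqrt(317)/2

E = 1, F = 0, G = u^2 + 49, so EG − F² = u^2 + 49. Taking the positive square root: √(EG − F²) = sqrt(u^2 + 49). At (u, v) = (11/2, -3*pi/4): sqrt(317)/2.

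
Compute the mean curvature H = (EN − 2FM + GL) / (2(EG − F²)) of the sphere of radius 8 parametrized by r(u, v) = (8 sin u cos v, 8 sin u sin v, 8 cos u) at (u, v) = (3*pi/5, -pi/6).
H = -1/8

With E = 64, F = 0, G = 64*sin(u)^2, L = -8*sin(u)/Abs(sin(u)), M = 0, N = -8*sin(u)^3/Abs(sin(u)), assemble
  H = (EN − 2FM + GL) / (2(EG − F²)) = -sin(u)/(8*Abs(sin(u))).
At (u, v) = (3*pi/5, -pi/6): H = -1/8.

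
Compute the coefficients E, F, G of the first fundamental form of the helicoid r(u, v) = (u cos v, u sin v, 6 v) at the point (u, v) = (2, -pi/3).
E = 1;  F = 0;  G = 40

Partials: r_u = (cos(v), sin(v), 0), r_v = (-u*sin(v), u*cos(v), 6). As functions of (u, v):
  E = r_u · r_u = 1,
  F = r_u · r_v = 0,
  G = r_v · r_v = u^2 + 36.
Evaluating at (u, v) = (2, -pi/3): E = 1, F = 0, G = 40.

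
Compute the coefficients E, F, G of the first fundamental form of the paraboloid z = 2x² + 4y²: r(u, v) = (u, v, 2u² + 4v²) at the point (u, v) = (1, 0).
E = 17;  F = 0;  G = 1

Partials: r_u = (1, 0, 4*u), r_v = (0, 1, 8*v). As functions of (u, v):
  E = r_u · r_u = 16*u^2 + 1,
  F = r_u · r_v = 32*u*v,
  G = r_v · r_v = 64*v^2 + 1.
Evaluating at (u, v) = (1, 0): E = 17, F = 0, G = 1.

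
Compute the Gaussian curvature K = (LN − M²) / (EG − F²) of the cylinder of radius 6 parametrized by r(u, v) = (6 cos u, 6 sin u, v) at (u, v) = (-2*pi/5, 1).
K = 0

Coefficients of the first fundamental form: E = 36, F = 0, G = 1.
Coefficients of the second fundamental form: L = -6, M = 0, N = 0.
Assemble K = (LN − M²)/(EG − F²) = 0. At (u, v) = (-2*pi/5, 1): K = 0.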